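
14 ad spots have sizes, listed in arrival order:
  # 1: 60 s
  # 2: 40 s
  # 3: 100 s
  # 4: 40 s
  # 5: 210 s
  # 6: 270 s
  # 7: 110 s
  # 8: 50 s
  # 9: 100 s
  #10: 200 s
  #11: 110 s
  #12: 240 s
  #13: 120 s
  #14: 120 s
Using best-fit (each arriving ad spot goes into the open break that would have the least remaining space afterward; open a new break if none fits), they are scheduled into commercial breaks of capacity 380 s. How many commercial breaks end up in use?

  60 → break 1 (new)  [load 60/380]
  40 → break 1  [load 100/380]
  100 → break 1  [load 200/380]
  40 → break 1  [load 240/380]
  210 → break 2 (new)  [load 210/380]
  270 → break 3 (new)  [load 270/380]
  110 → break 3  [load 380/380]
  50 → break 1  [load 290/380]
  100 → break 2  [load 310/380]
  200 → break 4 (new)  [load 200/380]
  110 → break 4  [load 310/380]
  240 → break 5 (new)  [load 240/380]
  120 → break 5  [load 360/380]
  120 → break 6 (new)  [load 120/380]
6 commercial breaks opened.

6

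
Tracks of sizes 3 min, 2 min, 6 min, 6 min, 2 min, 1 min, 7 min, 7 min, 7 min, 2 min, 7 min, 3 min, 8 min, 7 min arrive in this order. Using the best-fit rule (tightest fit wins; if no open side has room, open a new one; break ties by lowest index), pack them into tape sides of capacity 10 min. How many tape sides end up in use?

9

  3 → side 1 (new)  [load 3/10]
  2 → side 1  [load 5/10]
  6 → side 2 (new)  [load 6/10]
  6 → side 3 (new)  [load 6/10]
  2 → side 2  [load 8/10]
  1 → side 2  [load 9/10]
  7 → side 4 (new)  [load 7/10]
  7 → side 5 (new)  [load 7/10]
  7 → side 6 (new)  [load 7/10]
  2 → side 4  [load 9/10]
  7 → side 7 (new)  [load 7/10]
  3 → side 5  [load 10/10]
  8 → side 8 (new)  [load 8/10]
  7 → side 9 (new)  [load 7/10]
9 tape sides opened.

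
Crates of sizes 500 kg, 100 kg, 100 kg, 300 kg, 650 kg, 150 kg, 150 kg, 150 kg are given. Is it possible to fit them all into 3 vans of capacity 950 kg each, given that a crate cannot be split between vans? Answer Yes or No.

A valid assignment using 3 vans:
  van 1: 650 + 300 = 950
  van 2: 500 + 150 + 150 + 150 = 950
  van 3: 100 + 100 = 200
Every load is within 950 kg, so 3 vans suffice.

Yes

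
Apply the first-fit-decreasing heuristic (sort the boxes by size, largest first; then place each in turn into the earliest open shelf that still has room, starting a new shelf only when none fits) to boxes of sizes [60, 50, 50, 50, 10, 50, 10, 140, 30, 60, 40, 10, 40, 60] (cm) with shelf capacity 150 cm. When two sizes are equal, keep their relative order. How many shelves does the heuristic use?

Sorted descending: 140, 60, 60, 60, 50, 50, 50, 50, 40, 40, 30, 10, 10, 10.
  140 → shelf 1 (new)  [load 140/150]
  60 → shelf 2 (new)  [load 60/150]
  60 → shelf 2  [load 120/150]
  60 → shelf 3 (new)  [load 60/150]
  50 → shelf 3  [load 110/150]
  50 → shelf 4 (new)  [load 50/150]
  50 → shelf 4  [load 100/150]
  50 → shelf 4  [load 150/150]
  40 → shelf 3  [load 150/150]
  40 → shelf 5 (new)  [load 40/150]
  30 → shelf 2  [load 150/150]
  10 → shelf 1  [load 150/150]
  10 → shelf 5  [load 50/150]
  10 → shelf 5  [load 60/150]
5 shelves opened.

5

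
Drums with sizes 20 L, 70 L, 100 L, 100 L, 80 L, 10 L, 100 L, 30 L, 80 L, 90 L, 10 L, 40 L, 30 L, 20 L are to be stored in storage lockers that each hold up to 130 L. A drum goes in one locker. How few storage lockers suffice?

Total = 100 + 100 + 100 + 90 + 80 + 80 + 70 + 40 + 30 + 30 + 20 + 20 + 10 + 10 = 780 L.
Lower bound: ⌈780/130⌉ = 6 storage lockers.
Also, 7 drums each exceed 65 L, and no two of those can share a locker, so at least 7 storage lockers are needed.
A packing using 7 storage lockers:
  locker 1: 100 + 30 = 130
  locker 2: 100 + 30 = 130
  locker 3: 100 + 20 + 10 = 130
  locker 4: 90 + 40 = 130
  locker 5: 80 + 20 + 10 = 110
  locker 6: 80 = 80
  locker 7: 70 = 70
This matches the lower bound, so 7 is optimal.

7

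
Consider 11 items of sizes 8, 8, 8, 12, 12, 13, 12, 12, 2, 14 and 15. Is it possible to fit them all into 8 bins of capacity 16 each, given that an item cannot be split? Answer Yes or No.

No

Total = 116; ⌈116/16⌉ = 8.
The bound of 8 does not rule out 8, but exhaustive search shows no assignment into 8 bins of capacity 16 exists — the minimum is 9.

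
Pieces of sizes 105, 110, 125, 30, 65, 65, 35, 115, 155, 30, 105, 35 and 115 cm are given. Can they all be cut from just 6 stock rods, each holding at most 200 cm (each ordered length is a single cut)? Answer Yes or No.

No

Total = 1090 cm; ⌈1090/200⌉ = 6.
7 pieces each exceed half the capacity and cannot share a stock rod, forcing at least 7 stock rods.
At least 7 stock rods are required, but only 6 are allowed.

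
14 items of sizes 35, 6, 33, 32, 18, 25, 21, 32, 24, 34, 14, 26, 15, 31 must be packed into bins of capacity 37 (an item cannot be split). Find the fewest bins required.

11

Total = 35 + 34 + 33 + 32 + 32 + 31 + 26 + 25 + 24 + 21 + 18 + 15 + 14 + 6 = 346.
Lower bound: ⌈346/37⌉ = 10 bins.
A packing using 11 bins:
  bin 1: 35 = 35
  bin 2: 34 = 34
  bin 3: 33 = 33
  bin 4: 32 = 32
  bin 5: 32 = 32
  bin 6: 31 + 6 = 37
  bin 7: 26 = 26
  bin 8: 25 = 25
  bin 9: 24 = 24
  bin 10: 21 + 15 = 36
  bin 11: 18 + 14 = 32
No arrangement into 10 bins stays within capacity, so 11 is optimal.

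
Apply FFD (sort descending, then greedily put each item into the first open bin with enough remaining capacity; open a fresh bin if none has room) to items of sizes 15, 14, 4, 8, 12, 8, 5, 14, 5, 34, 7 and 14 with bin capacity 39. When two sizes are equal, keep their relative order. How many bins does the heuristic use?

4

Sorted descending: 34, 15, 14, 14, 14, 12, 8, 8, 7, 5, 5, 4.
  34 → bin 1 (new)  [load 34/39]
  15 → bin 2 (new)  [load 15/39]
  14 → bin 2  [load 29/39]
  14 → bin 3 (new)  [load 14/39]
  14 → bin 3  [load 28/39]
  12 → bin 4 (new)  [load 12/39]
  8 → bin 2  [load 37/39]
  8 → bin 3  [load 36/39]
  7 → bin 4  [load 19/39]
  5 → bin 1  [load 39/39]
  5 → bin 4  [load 24/39]
  4 → bin 4  [load 28/39]
4 bins opened.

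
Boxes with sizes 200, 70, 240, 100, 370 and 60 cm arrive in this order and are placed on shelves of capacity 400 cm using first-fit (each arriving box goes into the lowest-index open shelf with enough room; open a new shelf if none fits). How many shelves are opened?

  200 → shelf 1 (new)  [load 200/400]
  70 → shelf 1  [load 270/400]
  240 → shelf 2 (new)  [load 240/400]
  100 → shelf 1  [load 370/400]
  370 → shelf 3 (new)  [load 370/400]
  60 → shelf 2  [load 300/400]
3 shelves opened.

3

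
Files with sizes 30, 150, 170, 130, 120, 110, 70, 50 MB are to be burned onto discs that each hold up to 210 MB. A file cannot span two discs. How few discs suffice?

5

Total = 170 + 150 + 130 + 120 + 110 + 70 + 50 + 30 = 830 MB.
Lower bound: ⌈830/210⌉ = 4 discs.
Also, 5 files each exceed 105 MB, and no two of those can share a disc, so at least 5 discs are needed.
A packing using 5 discs:
  disc 1: 170 + 30 = 200
  disc 2: 150 + 50 = 200
  disc 3: 130 + 70 = 200
  disc 4: 120 = 120
  disc 5: 110 = 110
This matches the lower bound, so 5 is optimal.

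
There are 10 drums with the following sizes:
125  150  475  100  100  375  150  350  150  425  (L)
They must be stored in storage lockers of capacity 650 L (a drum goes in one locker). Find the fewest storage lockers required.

Total = 475 + 425 + 375 + 350 + 150 + 150 + 150 + 125 + 100 + 100 = 2400 L.
Lower bound: ⌈2400/650⌉ = 4 storage lockers.
A packing using 4 storage lockers:
  locker 1: 475 + 150 = 625
  locker 2: 425 + 150 = 575
  locker 3: 375 + 150 + 125 = 650
  locker 4: 350 + 100 + 100 = 550
This matches the lower bound, so 4 is optimal.

4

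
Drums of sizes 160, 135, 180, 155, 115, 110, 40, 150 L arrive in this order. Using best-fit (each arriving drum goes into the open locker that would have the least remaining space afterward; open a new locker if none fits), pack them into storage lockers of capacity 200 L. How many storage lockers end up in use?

  160 → locker 1 (new)  [load 160/200]
  135 → locker 2 (new)  [load 135/200]
  180 → locker 3 (new)  [load 180/200]
  155 → locker 4 (new)  [load 155/200]
  115 → locker 5 (new)  [load 115/200]
  110 → locker 6 (new)  [load 110/200]
  40 → locker 1  [load 200/200]
  150 → locker 7 (new)  [load 150/200]
7 storage lockers opened.

7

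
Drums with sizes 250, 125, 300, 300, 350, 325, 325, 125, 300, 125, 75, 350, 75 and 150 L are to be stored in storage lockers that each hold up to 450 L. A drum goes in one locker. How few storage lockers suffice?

Total = 350 + 350 + 325 + 325 + 300 + 300 + 300 + 250 + 150 + 125 + 125 + 125 + 75 + 75 = 3175 L.
Lower bound: ⌈3175/450⌉ = 8 storage lockers.
A packing using 8 storage lockers:
  locker 1: 350 + 75 = 425
  locker 2: 350 + 75 = 425
  locker 3: 325 + 125 = 450
  locker 4: 325 + 125 = 450
  locker 5: 300 + 150 = 450
  locker 6: 300 + 125 = 425
  locker 7: 300 = 300
  locker 8: 250 = 250
This matches the lower bound, so 8 is optimal.

8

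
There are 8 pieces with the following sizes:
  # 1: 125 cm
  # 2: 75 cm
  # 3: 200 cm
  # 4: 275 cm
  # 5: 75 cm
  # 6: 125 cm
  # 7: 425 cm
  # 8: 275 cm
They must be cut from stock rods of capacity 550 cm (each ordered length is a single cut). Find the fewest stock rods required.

Total = 425 + 275 + 275 + 200 + 125 + 125 + 75 + 75 = 1575 cm.
Lower bound: ⌈1575/550⌉ = 3 stock rods.
A packing using 3 stock rods:
  stock rod 1: 425 + 125 = 550
  stock rod 2: 275 + 275 = 550
  stock rod 3: 200 + 125 + 75 + 75 = 475
This matches the lower bound, so 3 is optimal.

3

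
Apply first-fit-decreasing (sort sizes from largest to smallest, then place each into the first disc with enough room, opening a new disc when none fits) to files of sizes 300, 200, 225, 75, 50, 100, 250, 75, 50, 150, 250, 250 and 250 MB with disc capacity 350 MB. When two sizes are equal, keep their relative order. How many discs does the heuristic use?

Sorted descending: 300, 250, 250, 250, 250, 225, 200, 150, 100, 75, 75, 50, 50.
  300 → disc 1 (new)  [load 300/350]
  250 → disc 2 (new)  [load 250/350]
  250 → disc 3 (new)  [load 250/350]
  250 → disc 4 (new)  [load 250/350]
  250 → disc 5 (new)  [load 250/350]
  225 → disc 6 (new)  [load 225/350]
  200 → disc 7 (new)  [load 200/350]
  150 → disc 7  [load 350/350]
  100 → disc 2  [load 350/350]
  75 → disc 3  [load 325/350]
  75 → disc 4  [load 325/350]
  50 → disc 1  [load 350/350]
  50 → disc 5  [load 300/350]
7 discs opened.

7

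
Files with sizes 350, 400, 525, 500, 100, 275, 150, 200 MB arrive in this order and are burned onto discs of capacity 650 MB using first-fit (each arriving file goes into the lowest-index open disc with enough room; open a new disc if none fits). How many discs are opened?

5

  350 → disc 1 (new)  [load 350/650]
  400 → disc 2 (new)  [load 400/650]
  525 → disc 3 (new)  [load 525/650]
  500 → disc 4 (new)  [load 500/650]
  100 → disc 1  [load 450/650]
  275 → disc 5 (new)  [load 275/650]
  150 → disc 1  [load 600/650]
  200 → disc 2  [load 600/650]
5 discs opened.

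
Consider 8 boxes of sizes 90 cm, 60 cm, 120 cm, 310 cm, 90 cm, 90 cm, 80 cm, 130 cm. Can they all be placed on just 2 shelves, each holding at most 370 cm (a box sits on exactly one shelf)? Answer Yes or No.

Total = 970 cm; ⌈970/370⌉ = 3.
At least 3 shelves are required, but only 2 are allowed.

No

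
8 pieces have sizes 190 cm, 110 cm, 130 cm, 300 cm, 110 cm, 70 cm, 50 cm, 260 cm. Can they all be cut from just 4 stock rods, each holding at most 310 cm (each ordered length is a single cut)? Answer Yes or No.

Yes

A valid assignment using 4 stock rods:
  stock rod 1: 300 = 300
  stock rod 2: 260 + 50 = 310
  stock rod 3: 190 + 110 = 300
  stock rod 4: 130 + 110 + 70 = 310
Every load is within 310 cm, so 4 stock rods suffice.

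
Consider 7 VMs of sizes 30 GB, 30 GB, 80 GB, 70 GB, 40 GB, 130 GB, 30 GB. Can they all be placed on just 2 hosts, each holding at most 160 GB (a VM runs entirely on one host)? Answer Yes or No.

No

Total = 410 GB; ⌈410/160⌉ = 3.
At least 3 hosts are required, but only 2 are allowed.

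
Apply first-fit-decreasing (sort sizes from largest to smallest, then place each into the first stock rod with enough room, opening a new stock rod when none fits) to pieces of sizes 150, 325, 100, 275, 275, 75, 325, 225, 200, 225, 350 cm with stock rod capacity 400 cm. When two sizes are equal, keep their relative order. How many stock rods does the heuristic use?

Sorted descending: 350, 325, 325, 275, 275, 225, 225, 200, 150, 100, 75.
  350 → stock rod 1 (new)  [load 350/400]
  325 → stock rod 2 (new)  [load 325/400]
  325 → stock rod 3 (new)  [load 325/400]
  275 → stock rod 4 (new)  [load 275/400]
  275 → stock rod 5 (new)  [load 275/400]
  225 → stock rod 6 (new)  [load 225/400]
  225 → stock rod 7 (new)  [load 225/400]
  200 → stock rod 8 (new)  [load 200/400]
  150 → stock rod 6  [load 375/400]
  100 → stock rod 4  [load 375/400]
  75 → stock rod 2  [load 400/400]
8 stock rods opened.

8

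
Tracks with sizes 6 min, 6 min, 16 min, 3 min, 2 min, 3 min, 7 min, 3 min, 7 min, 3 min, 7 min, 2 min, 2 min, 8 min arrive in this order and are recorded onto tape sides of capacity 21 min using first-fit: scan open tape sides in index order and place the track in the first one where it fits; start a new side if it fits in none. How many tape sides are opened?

4

  6 → side 1 (new)  [load 6/21]
  6 → side 1  [load 12/21]
  16 → side 2 (new)  [load 16/21]
  3 → side 1  [load 15/21]
  2 → side 1  [load 17/21]
  3 → side 1  [load 20/21]
  7 → side 3 (new)  [load 7/21]
  3 → side 2  [load 19/21]
  7 → side 3  [load 14/21]
  3 → side 3  [load 17/21]
  7 → side 4 (new)  [load 7/21]
  2 → side 2  [load 21/21]
  2 → side 3  [load 19/21]
  8 → side 4  [load 15/21]
4 tape sides opened.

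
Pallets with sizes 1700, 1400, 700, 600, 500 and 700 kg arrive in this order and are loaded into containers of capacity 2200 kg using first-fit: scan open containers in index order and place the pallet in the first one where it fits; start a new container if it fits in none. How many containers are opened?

  1700 → container 1 (new)  [load 1700/2200]
  1400 → container 2 (new)  [load 1400/2200]
  700 → container 2  [load 2100/2200]
  600 → container 3 (new)  [load 600/2200]
  500 → container 1  [load 2200/2200]
  700 → container 3  [load 1300/2200]
3 containers opened.

3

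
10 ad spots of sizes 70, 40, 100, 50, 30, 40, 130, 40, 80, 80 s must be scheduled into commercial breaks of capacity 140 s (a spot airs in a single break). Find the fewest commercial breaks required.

5

Total = 130 + 100 + 80 + 80 + 70 + 50 + 40 + 40 + 40 + 30 = 660 s.
Lower bound: ⌈660/140⌉ = 5 commercial breaks.
A packing using 5 commercial breaks:
  break 1: 130 = 130
  break 2: 100 + 40 = 140
  break 3: 80 + 50 = 130
  break 4: 80 + 40 = 120
  break 5: 70 + 40 + 30 = 140
This matches the lower bound, so 5 is optimal.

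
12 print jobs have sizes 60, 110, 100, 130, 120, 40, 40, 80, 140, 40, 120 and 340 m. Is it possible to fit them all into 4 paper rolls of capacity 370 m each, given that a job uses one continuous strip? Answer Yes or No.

Yes

A valid assignment using 4 paper rolls:
  roll 1: 340 = 340
  roll 2: 140 + 130 + 100 = 370
  roll 3: 120 + 120 + 110 = 350
  roll 4: 80 + 60 + 40 + 40 + 40 = 260
Every load is within 370 m, so 4 paper rolls suffice.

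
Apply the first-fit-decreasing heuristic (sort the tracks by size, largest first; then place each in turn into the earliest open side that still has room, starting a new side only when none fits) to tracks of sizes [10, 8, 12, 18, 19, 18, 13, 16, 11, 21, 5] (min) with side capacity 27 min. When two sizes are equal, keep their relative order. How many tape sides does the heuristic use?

Sorted descending: 21, 19, 18, 18, 16, 13, 12, 11, 10, 8, 5.
  21 → side 1 (new)  [load 21/27]
  19 → side 2 (new)  [load 19/27]
  18 → side 3 (new)  [load 18/27]
  18 → side 4 (new)  [load 18/27]
  16 → side 5 (new)  [load 16/27]
  13 → side 6 (new)  [load 13/27]
  12 → side 6  [load 25/27]
  11 → side 5  [load 27/27]
  10 → side 7 (new)  [load 10/27]
  8 → side 2  [load 27/27]
  5 → side 1  [load 26/27]
7 tape sides opened.

7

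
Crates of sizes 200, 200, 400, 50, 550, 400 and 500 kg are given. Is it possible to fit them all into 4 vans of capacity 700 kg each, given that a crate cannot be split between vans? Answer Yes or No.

Yes

A valid assignment using 4 vans:
  van 1: 550 + 50 = 600
  van 2: 500 + 200 = 700
  van 3: 400 + 200 = 600
  van 4: 400 = 400
Every load is within 700 kg, so 4 vans suffice.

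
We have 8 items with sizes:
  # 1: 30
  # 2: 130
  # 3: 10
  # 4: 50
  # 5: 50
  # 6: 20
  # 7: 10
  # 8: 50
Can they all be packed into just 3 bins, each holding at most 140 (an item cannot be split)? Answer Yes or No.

Yes

A valid assignment using 3 bins:
  bin 1: 130 + 10 = 140
  bin 2: 50 + 50 + 30 + 10 = 140
  bin 3: 50 + 20 = 70
Every load is within 140, so 3 bins suffice.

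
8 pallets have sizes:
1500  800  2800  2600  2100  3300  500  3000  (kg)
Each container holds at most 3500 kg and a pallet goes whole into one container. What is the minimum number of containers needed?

6

Total = 3300 + 3000 + 2800 + 2600 + 2100 + 1500 + 800 + 500 = 16600 kg.
Lower bound: ⌈16600/3500⌉ = 5 containers.
A packing using 6 containers:
  container 1: 3300 = 3300
  container 2: 3000 + 500 = 3500
  container 3: 2800 = 2800
  container 4: 2600 + 800 = 3400
  container 5: 2100 = 2100
  container 6: 1500 = 1500
No arrangement into 5 containers stays within capacity, so 6 is optimal.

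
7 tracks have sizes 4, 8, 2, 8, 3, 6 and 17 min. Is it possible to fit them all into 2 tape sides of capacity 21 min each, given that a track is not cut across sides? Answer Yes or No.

Total = 48 min; ⌈48/21⌉ = 3.
At least 3 tape sides are required, but only 2 are allowed.

No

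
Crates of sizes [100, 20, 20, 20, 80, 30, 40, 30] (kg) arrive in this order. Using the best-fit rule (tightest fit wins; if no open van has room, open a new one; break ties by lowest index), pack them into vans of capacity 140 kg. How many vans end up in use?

  100 → van 1 (new)  [load 100/140]
  20 → van 1  [load 120/140]
  20 → van 1  [load 140/140]
  20 → van 2 (new)  [load 20/140]
  80 → van 2  [load 100/140]
  30 → van 2  [load 130/140]
  40 → van 3 (new)  [load 40/140]
  30 → van 3  [load 70/140]
3 vans opened.

3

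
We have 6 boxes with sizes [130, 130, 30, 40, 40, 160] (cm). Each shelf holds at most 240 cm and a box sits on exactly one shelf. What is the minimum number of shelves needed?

3

Total = 160 + 130 + 130 + 40 + 40 + 30 = 530 cm.
Lower bound: ⌈530/240⌉ = 3 shelves.
A packing using 3 shelves:
  shelf 1: 160 + 40 + 40 = 240
  shelf 2: 130 + 30 = 160
  shelf 3: 130 = 130
This matches the lower bound, so 3 is optimal.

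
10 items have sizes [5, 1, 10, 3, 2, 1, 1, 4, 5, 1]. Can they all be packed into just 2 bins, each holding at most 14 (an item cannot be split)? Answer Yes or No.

No

Total = 33; ⌈33/14⌉ = 3.
At least 3 bins are required, but only 2 are allowed.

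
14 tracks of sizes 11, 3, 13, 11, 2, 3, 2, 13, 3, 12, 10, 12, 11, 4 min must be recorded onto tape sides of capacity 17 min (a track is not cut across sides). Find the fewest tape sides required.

8

Total = 13 + 13 + 12 + 12 + 11 + 11 + 11 + 10 + 4 + 3 + 3 + 3 + 2 + 2 = 110 min.
Lower bound: ⌈110/17⌉ = 7 tape sides.
Also, 8 tracks each exceed 17/2 min, and no two of those can share a side, so at least 8 tape sides are needed.
A packing using 8 tape sides:
  side 1: 13 + 4 = 17
  side 2: 13 + 3 = 16
  side 3: 12 + 3 + 2 = 17
  side 4: 12 + 3 + 2 = 17
  side 5: 11 = 11
  side 6: 11 = 11
  side 7: 11 = 11
  side 8: 10 = 10
This matches the lower bound, so 8 is optimal.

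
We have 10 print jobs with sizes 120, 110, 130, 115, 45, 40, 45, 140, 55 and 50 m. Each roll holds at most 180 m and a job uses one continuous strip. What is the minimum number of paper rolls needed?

5

Total = 140 + 130 + 120 + 115 + 110 + 55 + 50 + 45 + 45 + 40 = 850 m.
Lower bound: ⌈850/180⌉ = 5 paper rolls.
A packing using 5 paper rolls:
  roll 1: 140 + 40 = 180
  roll 2: 130 + 50 = 180
  roll 3: 120 + 55 = 175
  roll 4: 115 + 45 = 160
  roll 5: 110 + 45 = 155
This matches the lower bound, so 5 is optimal.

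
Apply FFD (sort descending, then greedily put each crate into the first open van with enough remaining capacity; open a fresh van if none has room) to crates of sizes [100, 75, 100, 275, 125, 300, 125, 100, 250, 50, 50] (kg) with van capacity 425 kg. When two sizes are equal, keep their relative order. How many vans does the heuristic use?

Sorted descending: 300, 275, 250, 125, 125, 100, 100, 100, 75, 50, 50.
  300 → van 1 (new)  [load 300/425]
  275 → van 2 (new)  [load 275/425]
  250 → van 3 (new)  [load 250/425]
  125 → van 1  [load 425/425]
  125 → van 2  [load 400/425]
  100 → van 3  [load 350/425]
  100 → van 4 (new)  [load 100/425]
  100 → van 4  [load 200/425]
  75 → van 3  [load 425/425]
  50 → van 4  [load 250/425]
  50 → van 4  [load 300/425]
4 vans opened.

4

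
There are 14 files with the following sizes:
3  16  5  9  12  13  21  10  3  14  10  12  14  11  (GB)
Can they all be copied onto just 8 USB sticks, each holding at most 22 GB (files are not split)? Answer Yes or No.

A valid assignment using 8 USB sticks:
  USB stick 1: 21 = 21
  USB stick 2: 16 + 5 = 21
  USB stick 3: 14 + 3 + 3 = 20
  USB stick 4: 14 = 14
  USB stick 5: 13 + 9 = 22
  USB stick 6: 12 + 10 = 22
  USB stick 7: 12 + 10 = 22
  USB stick 8: 11 = 11
Every load is within 22 GB, so 8 USB sticks suffice.

Yes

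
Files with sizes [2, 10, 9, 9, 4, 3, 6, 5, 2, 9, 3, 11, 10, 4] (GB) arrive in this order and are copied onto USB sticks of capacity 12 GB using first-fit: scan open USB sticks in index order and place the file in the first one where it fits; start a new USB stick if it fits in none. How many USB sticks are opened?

  2 → USB stick 1 (new)  [load 2/12]
  10 → USB stick 1  [load 12/12]
  9 → USB stick 2 (new)  [load 9/12]
  9 → USB stick 3 (new)  [load 9/12]
  4 → USB stick 4 (new)  [load 4/12]
  3 → USB stick 2  [load 12/12]
  6 → USB stick 4  [load 10/12]
  5 → USB stick 5 (new)  [load 5/12]
  2 → USB stick 3  [load 11/12]
  9 → USB stick 6 (new)  [load 9/12]
  3 → USB stick 5  [load 8/12]
  11 → USB stick 7 (new)  [load 11/12]
  10 → USB stick 8 (new)  [load 10/12]
  4 → USB stick 5  [load 12/12]
8 USB sticks opened.

8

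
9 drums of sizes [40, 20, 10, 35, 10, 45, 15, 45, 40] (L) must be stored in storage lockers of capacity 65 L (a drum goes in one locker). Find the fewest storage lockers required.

Total = 45 + 45 + 40 + 40 + 35 + 20 + 15 + 10 + 10 = 260 L.
Lower bound: ⌈260/65⌉ = 4 storage lockers.
Also, 5 drums each exceed 65/2 L, and no two of those can share a locker, so at least 5 storage lockers are needed.
A packing using 5 storage lockers:
  locker 1: 45 + 20 = 65
  locker 2: 45 + 15 = 60
  locker 3: 40 + 10 + 10 = 60
  locker 4: 40 = 40
  locker 5: 35 = 35
This matches the lower bound, so 5 is optimal.

5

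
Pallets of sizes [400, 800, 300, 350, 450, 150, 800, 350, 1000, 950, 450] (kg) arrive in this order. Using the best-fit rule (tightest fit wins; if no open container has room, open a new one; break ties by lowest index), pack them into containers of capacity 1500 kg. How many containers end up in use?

  400 → container 1 (new)  [load 400/1500]
  800 → container 1  [load 1200/1500]
  300 → container 1  [load 1500/1500]
  350 → container 2 (new)  [load 350/1500]
  450 → container 2  [load 800/1500]
  150 → container 2  [load 950/1500]
  800 → container 3 (new)  [load 800/1500]
  350 → container 2  [load 1300/1500]
  1000 → container 4 (new)  [load 1000/1500]
  950 → container 5 (new)  [load 950/1500]
  450 → container 4  [load 1450/1500]
5 containers opened.

5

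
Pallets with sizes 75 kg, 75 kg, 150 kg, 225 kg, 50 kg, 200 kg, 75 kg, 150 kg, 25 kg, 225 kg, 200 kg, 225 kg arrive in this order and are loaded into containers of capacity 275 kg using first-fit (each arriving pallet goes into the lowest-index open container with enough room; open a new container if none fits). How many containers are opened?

  75 → container 1 (new)  [load 75/275]
  75 → container 1  [load 150/275]
  150 → container 2 (new)  [load 150/275]
  225 → container 3 (new)  [load 225/275]
  50 → container 1  [load 200/275]
  200 → container 4 (new)  [load 200/275]
  75 → container 1  [load 275/275]
  150 → container 5 (new)  [load 150/275]
  25 → container 2  [load 175/275]
  225 → container 6 (new)  [load 225/275]
  200 → container 7 (new)  [load 200/275]
  225 → container 8 (new)  [load 225/275]
8 containers opened.

8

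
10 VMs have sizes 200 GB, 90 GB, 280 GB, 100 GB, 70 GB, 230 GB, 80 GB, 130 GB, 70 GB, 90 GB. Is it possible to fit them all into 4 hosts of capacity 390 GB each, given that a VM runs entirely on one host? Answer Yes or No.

Yes

A valid assignment using 4 hosts:
  host 1: 280 + 100 = 380
  host 2: 230 + 130 = 360
  host 3: 200 + 90 + 90 = 380
  host 4: 80 + 70 + 70 = 220
Every load is within 390 GB, so 4 hosts suffice.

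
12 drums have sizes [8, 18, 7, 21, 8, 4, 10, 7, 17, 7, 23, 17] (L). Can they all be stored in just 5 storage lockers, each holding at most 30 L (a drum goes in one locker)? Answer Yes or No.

No

Total = 147 L; ⌈147/30⌉ = 5.
The bound of 5 does not rule out 5, but exhaustive search shows no assignment into 5 storage lockers of capacity 30 L exists — the minimum is 6.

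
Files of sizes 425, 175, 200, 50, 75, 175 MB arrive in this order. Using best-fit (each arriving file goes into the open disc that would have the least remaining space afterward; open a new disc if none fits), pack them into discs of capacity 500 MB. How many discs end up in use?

3

  425 → disc 1 (new)  [load 425/500]
  175 → disc 2 (new)  [load 175/500]
  200 → disc 2  [load 375/500]
  50 → disc 1  [load 475/500]
  75 → disc 2  [load 450/500]
  175 → disc 3 (new)  [load 175/500]
3 discs opened.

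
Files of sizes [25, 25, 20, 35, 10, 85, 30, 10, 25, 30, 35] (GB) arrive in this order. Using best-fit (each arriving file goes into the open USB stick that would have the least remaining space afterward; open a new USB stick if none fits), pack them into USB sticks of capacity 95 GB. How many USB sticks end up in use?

4

  25 → USB stick 1 (new)  [load 25/95]
  25 → USB stick 1  [load 50/95]
  20 → USB stick 1  [load 70/95]
  35 → USB stick 2 (new)  [load 35/95]
  10 → USB stick 1  [load 80/95]
  85 → USB stick 3 (new)  [load 85/95]
  30 → USB stick 2  [load 65/95]
  10 → USB stick 3  [load 95/95]
  25 → USB stick 2  [load 90/95]
  30 → USB stick 4 (new)  [load 30/95]
  35 → USB stick 4  [load 65/95]
4 USB sticks opened.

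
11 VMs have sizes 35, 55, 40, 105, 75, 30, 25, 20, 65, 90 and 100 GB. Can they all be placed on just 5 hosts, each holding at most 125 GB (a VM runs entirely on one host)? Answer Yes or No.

Total = 640 GB; ⌈640/125⌉ = 6.
At least 6 hosts are required, but only 5 are allowed.

No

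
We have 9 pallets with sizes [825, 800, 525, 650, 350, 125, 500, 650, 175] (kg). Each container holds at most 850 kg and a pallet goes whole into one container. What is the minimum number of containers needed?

Total = 825 + 800 + 650 + 650 + 525 + 500 + 350 + 175 + 125 = 4600 kg.
Lower bound: ⌈4600/850⌉ = 6 containers.
A packing using 6 containers:
  container 1: 825 = 825
  container 2: 800 = 800
  container 3: 650 + 175 = 825
  container 4: 650 + 125 = 775
  container 5: 525 = 525
  container 6: 500 + 350 = 850
This matches the lower bound, so 6 is optimal.

6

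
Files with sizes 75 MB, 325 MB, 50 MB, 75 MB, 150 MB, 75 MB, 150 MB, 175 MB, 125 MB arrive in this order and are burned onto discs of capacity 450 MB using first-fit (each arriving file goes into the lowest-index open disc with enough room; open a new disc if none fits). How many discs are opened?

3

  75 → disc 1 (new)  [load 75/450]
  325 → disc 1  [load 400/450]
  50 → disc 1  [load 450/450]
  75 → disc 2 (new)  [load 75/450]
  150 → disc 2  [load 225/450]
  75 → disc 2  [load 300/450]
  150 → disc 2  [load 450/450]
  175 → disc 3 (new)  [load 175/450]
  125 → disc 3  [load 300/450]
3 discs opened.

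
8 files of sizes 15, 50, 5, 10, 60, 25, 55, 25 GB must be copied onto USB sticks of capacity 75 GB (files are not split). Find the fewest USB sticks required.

4

Total = 60 + 55 + 50 + 25 + 25 + 15 + 10 + 5 = 245 GB.
Lower bound: ⌈245/75⌉ = 4 USB sticks.
A packing using 4 USB sticks:
  USB stick 1: 60 + 15 = 75
  USB stick 2: 55 + 10 + 5 = 70
  USB stick 3: 50 + 25 = 75
  USB stick 4: 25 = 25
This matches the lower bound, so 4 is optimal.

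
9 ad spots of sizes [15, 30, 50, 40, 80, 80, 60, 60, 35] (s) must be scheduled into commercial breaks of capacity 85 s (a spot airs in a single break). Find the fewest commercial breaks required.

6

Total = 80 + 80 + 60 + 60 + 50 + 40 + 35 + 30 + 15 = 450 s.
Lower bound: ⌈450/85⌉ = 6 commercial breaks.
A packing using 6 commercial breaks:
  break 1: 80 = 80
  break 2: 80 = 80
  break 3: 60 + 15 = 75
  break 4: 60 = 60
  break 5: 50 + 35 = 85
  break 6: 40 + 30 = 70
This matches the lower bound, so 6 is optimal.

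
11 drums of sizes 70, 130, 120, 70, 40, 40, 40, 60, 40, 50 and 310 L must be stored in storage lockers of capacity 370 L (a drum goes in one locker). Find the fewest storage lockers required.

Total = 310 + 130 + 120 + 70 + 70 + 60 + 50 + 40 + 40 + 40 + 40 = 970 L.
Lower bound: ⌈970/370⌉ = 3 storage lockers.
A packing using 3 storage lockers:
  locker 1: 310 + 60 = 370
  locker 2: 130 + 120 + 70 + 50 = 370
  locker 3: 70 + 40 + 40 + 40 + 40 = 230
This matches the lower bound, so 3 is optimal.

3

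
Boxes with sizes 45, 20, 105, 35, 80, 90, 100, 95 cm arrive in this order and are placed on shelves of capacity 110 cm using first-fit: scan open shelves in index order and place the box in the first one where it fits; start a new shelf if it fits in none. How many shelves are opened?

  45 → shelf 1 (new)  [load 45/110]
  20 → shelf 1  [load 65/110]
  105 → shelf 2 (new)  [load 105/110]
  35 → shelf 1  [load 100/110]
  80 → shelf 3 (new)  [load 80/110]
  90 → shelf 4 (new)  [load 90/110]
  100 → shelf 5 (new)  [load 100/110]
  95 → shelf 6 (new)  [load 95/110]
6 shelves opened.

6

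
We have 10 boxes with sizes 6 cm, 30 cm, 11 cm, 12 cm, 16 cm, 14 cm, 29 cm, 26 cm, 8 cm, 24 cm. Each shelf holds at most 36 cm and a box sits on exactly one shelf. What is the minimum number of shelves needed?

6

Total = 30 + 29 + 26 + 24 + 16 + 14 + 12 + 11 + 8 + 6 = 176 cm.
Lower bound: ⌈176/36⌉ = 5 shelves.
A packing using 6 shelves:
  shelf 1: 30 + 6 = 36
  shelf 2: 29 = 29
  shelf 3: 26 + 8 = 34
  shelf 4: 24 + 12 = 36
  shelf 5: 16 + 14 = 30
  shelf 6: 11 = 11
No arrangement into 5 shelves stays within capacity, so 6 is optimal.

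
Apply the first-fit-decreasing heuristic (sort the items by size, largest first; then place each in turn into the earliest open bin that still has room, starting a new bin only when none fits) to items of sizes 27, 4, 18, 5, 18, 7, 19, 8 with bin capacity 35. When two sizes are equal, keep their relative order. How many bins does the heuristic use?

Sorted descending: 27, 19, 18, 18, 8, 7, 5, 4.
  27 → bin 1 (new)  [load 27/35]
  19 → bin 2 (new)  [load 19/35]
  18 → bin 3 (new)  [load 18/35]
  18 → bin 4 (new)  [load 18/35]
  8 → bin 1  [load 35/35]
  7 → bin 2  [load 26/35]
  5 → bin 2  [load 31/35]
  4 → bin 2  [load 35/35]
4 bins opened.

4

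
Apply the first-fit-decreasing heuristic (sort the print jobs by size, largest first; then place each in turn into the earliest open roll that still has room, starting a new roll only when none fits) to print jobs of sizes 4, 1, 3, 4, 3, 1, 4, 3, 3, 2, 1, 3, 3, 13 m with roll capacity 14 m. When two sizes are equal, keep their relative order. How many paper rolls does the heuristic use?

Sorted descending: 13, 4, 4, 4, 3, 3, 3, 3, 3, 3, 2, 1, 1, 1.
  13 → roll 1 (new)  [load 13/14]
  4 → roll 2 (new)  [load 4/14]
  4 → roll 2  [load 8/14]
  4 → roll 2  [load 12/14]
  3 → roll 3 (new)  [load 3/14]
  3 → roll 3  [load 6/14]
  3 → roll 3  [load 9/14]
  3 → roll 3  [load 12/14]
  3 → roll 4 (new)  [load 3/14]
  3 → roll 4  [load 6/14]
  2 → roll 2  [load 14/14]
  1 → roll 1  [load 14/14]
  1 → roll 3  [load 13/14]
  1 → roll 3  [load 14/14]
4 paper rolls opened.

4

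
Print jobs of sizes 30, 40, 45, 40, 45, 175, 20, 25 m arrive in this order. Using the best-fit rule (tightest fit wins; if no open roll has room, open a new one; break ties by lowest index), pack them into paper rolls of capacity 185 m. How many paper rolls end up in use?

3

  30 → roll 1 (new)  [load 30/185]
  40 → roll 1  [load 70/185]
  45 → roll 1  [load 115/185]
  40 → roll 1  [load 155/185]
  45 → roll 2 (new)  [load 45/185]
  175 → roll 3 (new)  [load 175/185]
  20 → roll 1  [load 175/185]
  25 → roll 2  [load 70/185]
3 paper rolls opened.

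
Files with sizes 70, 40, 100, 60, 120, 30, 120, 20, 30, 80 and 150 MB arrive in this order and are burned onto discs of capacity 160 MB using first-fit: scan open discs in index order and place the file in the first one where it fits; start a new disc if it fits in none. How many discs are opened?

  70 → disc 1 (new)  [load 70/160]
  40 → disc 1  [load 110/160]
  100 → disc 2 (new)  [load 100/160]
  60 → disc 2  [load 160/160]
  120 → disc 3 (new)  [load 120/160]
  30 → disc 1  [load 140/160]
  120 → disc 4 (new)  [load 120/160]
  20 → disc 1  [load 160/160]
  30 → disc 3  [load 150/160]
  80 → disc 5 (new)  [load 80/160]
  150 → disc 6 (new)  [load 150/160]
6 discs opened.

6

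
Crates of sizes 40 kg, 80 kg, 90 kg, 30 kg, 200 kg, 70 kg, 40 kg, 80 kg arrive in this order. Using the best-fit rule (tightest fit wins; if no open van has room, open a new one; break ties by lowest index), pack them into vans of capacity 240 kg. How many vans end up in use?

  40 → van 1 (new)  [load 40/240]
  80 → van 1  [load 120/240]
  90 → van 1  [load 210/240]
  30 → van 1  [load 240/240]
  200 → van 2 (new)  [load 200/240]
  70 → van 3 (new)  [load 70/240]
  40 → van 2  [load 240/240]
  80 → van 3  [load 150/240]
3 vans opened.

3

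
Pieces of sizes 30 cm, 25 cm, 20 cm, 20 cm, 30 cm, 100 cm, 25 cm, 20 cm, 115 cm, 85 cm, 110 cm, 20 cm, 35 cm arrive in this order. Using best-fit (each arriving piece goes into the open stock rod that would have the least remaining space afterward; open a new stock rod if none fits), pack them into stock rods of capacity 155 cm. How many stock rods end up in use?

  30 → stock rod 1 (new)  [load 30/155]
  25 → stock rod 1  [load 55/155]
  20 → stock rod 1  [load 75/155]
  20 → stock rod 1  [load 95/155]
  30 → stock rod 1  [load 125/155]
  100 → stock rod 2 (new)  [load 100/155]
  25 → stock rod 1  [load 150/155]
  20 → stock rod 2  [load 120/155]
  115 → stock rod 3 (new)  [load 115/155]
  85 → stock rod 4 (new)  [load 85/155]
  110 → stock rod 5 (new)  [load 110/155]
  20 → stock rod 2  [load 140/155]
  35 → stock rod 3  [load 150/155]
5 stock rods opened.

5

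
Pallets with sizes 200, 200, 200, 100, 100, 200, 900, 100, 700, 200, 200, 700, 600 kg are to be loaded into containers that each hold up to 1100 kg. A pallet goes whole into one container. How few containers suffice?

4

Total = 900 + 700 + 700 + 600 + 200 + 200 + 200 + 200 + 200 + 200 + 100 + 100 + 100 = 4400 kg.
Lower bound: ⌈4400/1100⌉ = 4 containers.
A packing using 4 containers:
  container 1: 900 + 200 = 1100
  container 2: 700 + 200 + 200 = 1100
  container 3: 700 + 200 + 200 = 1100
  container 4: 600 + 200 + 100 + 100 + 100 = 1100
This matches the lower bound, so 4 is optimal.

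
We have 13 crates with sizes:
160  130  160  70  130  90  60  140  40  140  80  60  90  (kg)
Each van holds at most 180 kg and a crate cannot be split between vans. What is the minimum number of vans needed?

Total = 160 + 160 + 140 + 140 + 130 + 130 + 90 + 90 + 80 + 70 + 60 + 60 + 40 = 1350 kg.
Lower bound: ⌈1350/180⌉ = 8 vans.
A packing using 9 vans:
  van 1: 160 = 160
  van 2: 160 = 160
  van 3: 140 + 40 = 180
  van 4: 140 = 140
  van 5: 130 = 130
  van 6: 130 = 130
  van 7: 90 + 90 = 180
  van 8: 80 + 70 = 150
  van 9: 60 + 60 = 120
No arrangement into 8 vans stays within capacity, so 9 is optimal.

9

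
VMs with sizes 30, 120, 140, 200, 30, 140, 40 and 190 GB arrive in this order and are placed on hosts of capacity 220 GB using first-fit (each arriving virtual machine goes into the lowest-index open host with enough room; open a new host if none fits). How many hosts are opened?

  30 → host 1 (new)  [load 30/220]
  120 → host 1  [load 150/220]
  140 → host 2 (new)  [load 140/220]
  200 → host 3 (new)  [load 200/220]
  30 → host 1  [load 180/220]
  140 → host 4 (new)  [load 140/220]
  40 → host 1  [load 220/220]
  190 → host 5 (new)  [load 190/220]
5 hosts opened.

5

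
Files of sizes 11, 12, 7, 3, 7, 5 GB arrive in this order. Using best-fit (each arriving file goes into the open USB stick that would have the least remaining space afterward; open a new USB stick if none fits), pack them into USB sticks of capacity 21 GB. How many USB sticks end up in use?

3

  11 → USB stick 1 (new)  [load 11/21]
  12 → USB stick 2 (new)  [load 12/21]
  7 → USB stick 2  [load 19/21]
  3 → USB stick 1  [load 14/21]
  7 → USB stick 1  [load 21/21]
  5 → USB stick 3 (new)  [load 5/21]
3 USB sticks opened.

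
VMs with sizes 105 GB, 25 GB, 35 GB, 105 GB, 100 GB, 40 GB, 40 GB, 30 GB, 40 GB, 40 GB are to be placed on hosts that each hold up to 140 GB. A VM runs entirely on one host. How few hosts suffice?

5

Total = 105 + 105 + 100 + 40 + 40 + 40 + 40 + 35 + 30 + 25 = 560 GB.
Lower bound: ⌈560/140⌉ = 4 hosts.
A packing using 5 hosts:
  host 1: 105 + 35 = 140
  host 2: 105 + 30 = 135
  host 3: 100 + 40 = 140
  host 4: 40 + 40 + 40 = 120
  host 5: 25 = 25
No arrangement into 4 hosts stays within capacity, so 5 is optimal.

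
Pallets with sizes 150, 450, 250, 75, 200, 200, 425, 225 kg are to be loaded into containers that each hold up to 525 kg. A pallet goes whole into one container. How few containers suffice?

Total = 450 + 425 + 250 + 225 + 200 + 200 + 150 + 75 = 1975 kg.
Lower bound: ⌈1975/525⌉ = 4 containers.
A packing using 5 containers:
  container 1: 450 + 75 = 525
  container 2: 425 = 425
  container 3: 250 + 225 = 475
  container 4: 200 + 200 = 400
  container 5: 150 = 150
No arrangement into 4 containers stays within capacity, so 5 is optimal.

5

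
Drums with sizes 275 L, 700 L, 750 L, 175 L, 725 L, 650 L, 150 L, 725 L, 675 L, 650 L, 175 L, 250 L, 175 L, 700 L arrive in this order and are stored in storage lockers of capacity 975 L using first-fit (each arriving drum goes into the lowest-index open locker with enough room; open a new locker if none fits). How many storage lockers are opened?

  275 → locker 1 (new)  [load 275/975]
  700 → locker 1  [load 975/975]
  750 → locker 2 (new)  [load 750/975]
  175 → locker 2  [load 925/975]
  725 → locker 3 (new)  [load 725/975]
  650 → locker 4 (new)  [load 650/975]
  150 → locker 3  [load 875/975]
  725 → locker 5 (new)  [load 725/975]
  675 → locker 6 (new)  [load 675/975]
  650 → locker 7 (new)  [load 650/975]
  175 → locker 4  [load 825/975]
  250 → locker 5  [load 975/975]
  175 → locker 6  [load 850/975]
  700 → locker 8 (new)  [load 700/975]
8 storage lockers opened.

8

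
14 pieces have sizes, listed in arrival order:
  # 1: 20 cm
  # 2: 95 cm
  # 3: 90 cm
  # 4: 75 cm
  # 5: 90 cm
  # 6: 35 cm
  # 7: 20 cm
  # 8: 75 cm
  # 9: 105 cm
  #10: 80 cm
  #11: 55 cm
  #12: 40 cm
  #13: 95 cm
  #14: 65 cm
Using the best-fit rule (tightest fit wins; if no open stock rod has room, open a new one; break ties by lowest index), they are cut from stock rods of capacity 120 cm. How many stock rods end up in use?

9

  20 → stock rod 1 (new)  [load 20/120]
  95 → stock rod 1  [load 115/120]
  90 → stock rod 2 (new)  [load 90/120]
  75 → stock rod 3 (new)  [load 75/120]
  90 → stock rod 4 (new)  [load 90/120]
  35 → stock rod 3  [load 110/120]
  20 → stock rod 2  [load 110/120]
  75 → stock rod 5 (new)  [load 75/120]
  105 → stock rod 6 (new)  [load 105/120]
  80 → stock rod 7 (new)  [load 80/120]
  55 → stock rod 8 (new)  [load 55/120]
  40 → stock rod 7  [load 120/120]
  95 → stock rod 9 (new)  [load 95/120]
  65 → stock rod 8  [load 120/120]
9 stock rods opened.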